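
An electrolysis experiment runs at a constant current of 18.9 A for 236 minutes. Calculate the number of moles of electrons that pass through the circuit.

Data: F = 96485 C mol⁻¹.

2.77 mol

Q = I·t = 18.90 A × 14160 s = 267600 C.
n(e⁻) = Q/F = 267600 / 96485 = 2.77 mol.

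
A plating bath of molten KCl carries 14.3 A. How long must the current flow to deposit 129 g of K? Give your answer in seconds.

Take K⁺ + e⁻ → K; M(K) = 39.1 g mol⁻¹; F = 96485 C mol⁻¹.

n(K) = m/M = 129 / 39.1 = 3.299 mol.
Each K atom requires 1 electron, so n(e⁻) = 1 × 3.299 = 3.299 mol.
Q = n(e⁻)·F = 3.299 × 96485 = 318300 C.
t = Q/I = 318300 / 14.30 A = 22260 s.

22300 s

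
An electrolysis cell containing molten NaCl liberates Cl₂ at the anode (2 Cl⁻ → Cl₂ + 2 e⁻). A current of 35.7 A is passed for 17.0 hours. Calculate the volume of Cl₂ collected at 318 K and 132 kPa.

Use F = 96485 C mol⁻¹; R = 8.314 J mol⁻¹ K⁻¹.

Q = I·t = 35.70 A × 61200 s = 2185000 C.
n(e⁻) = Q/F = 2185000 / 96485 = 22.64 mol.
2 electrons are transferred per Cl₂ molecule, so n(Cl₂) = 22.64 / 2 = 11.32 mol.
V = nRT/P = (11.32 × 8.314 × 318) / (132 × 10³ Pa) = 0.227 m³ = 227 L.

227 L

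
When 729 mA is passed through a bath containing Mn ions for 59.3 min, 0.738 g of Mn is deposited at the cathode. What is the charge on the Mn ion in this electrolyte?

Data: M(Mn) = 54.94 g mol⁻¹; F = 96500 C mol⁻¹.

Q = I·t = 0.7290 A × 3558.0 s = 2594 C, so n(e⁻) = 2594/96500 = 0.02688 mol.
n(Mn) deposited = 0.738 / 54.94 = 0.01343 mol.
Electrons per atom = n(e⁻)/n(Mn) = 0.02688 / 0.01343 = 2.00 ≈ 2, so the ion is Mn²⁺.

+2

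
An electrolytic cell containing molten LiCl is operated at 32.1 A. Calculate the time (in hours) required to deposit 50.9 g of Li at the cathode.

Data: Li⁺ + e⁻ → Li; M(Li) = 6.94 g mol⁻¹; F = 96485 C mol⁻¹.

6.12 h

n(Li) = m/M = 50.9 / 6.94 = 7.334 mol.
Each Li atom requires 1 electron, so n(e⁻) = 1 × 7.334 = 7.334 mol.
Q = n(e⁻)·F = 7.334 × 96485 = 707600 C.
t = Q/I = 707600 / 32.10 A = 22050 s = 6.12 h.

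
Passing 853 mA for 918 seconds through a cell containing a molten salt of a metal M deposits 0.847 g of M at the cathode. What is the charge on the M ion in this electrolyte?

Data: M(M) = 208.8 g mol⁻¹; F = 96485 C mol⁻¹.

Q = I·t = 0.8530 A × 918.00 s = 783.1 C, so n(e⁻) = 783.1/96485 = 0.008116 mol.
n(M) deposited = 0.847 / 208.8 = 0.004057 mol.
Electrons per atom = n(e⁻)/n(M) = 0.008116 / 0.004057 = 2.00 ≈ 2, so the ion is M²⁺.

+2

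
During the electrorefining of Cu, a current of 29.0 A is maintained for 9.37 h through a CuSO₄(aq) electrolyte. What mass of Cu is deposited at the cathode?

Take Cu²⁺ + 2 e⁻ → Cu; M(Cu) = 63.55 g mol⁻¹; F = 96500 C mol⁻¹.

Q = I·t = 29.00 A × 33732 s = 978200 C.
n(e⁻) = Q/F = 978200 / 96500 = 10.14 mol.
Cu²⁺ + 2 e⁻ → Cu, so n(Cu) = n(e⁻)/2 = 5.069 mol.
m = n·M = 5.069 × 63.55 = 322 g.

322 g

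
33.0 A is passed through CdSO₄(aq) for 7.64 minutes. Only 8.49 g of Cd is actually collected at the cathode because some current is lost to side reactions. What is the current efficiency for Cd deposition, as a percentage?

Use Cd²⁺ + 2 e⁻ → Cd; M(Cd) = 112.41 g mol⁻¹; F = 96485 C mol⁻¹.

Q = I·t = 33.00 × 458.40 = 15130 C; n(e⁻) = 15130/96485 = 0.1568 mol.
Theoretical n(Cd) = n(e⁻)/2 = 0.07839 mol, i.e. m_theo = 0.07839 × 112.41 = 8.812 g.
Efficiency = m_actual / m_theo = 8.49 / 8.812 = 96.3 %.

96.3 %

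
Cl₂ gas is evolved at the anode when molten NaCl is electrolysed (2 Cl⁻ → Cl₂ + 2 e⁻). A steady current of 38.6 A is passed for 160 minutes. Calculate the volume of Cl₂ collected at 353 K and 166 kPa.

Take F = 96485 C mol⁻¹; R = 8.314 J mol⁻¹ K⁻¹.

34.0 L

Q = I·t = 38.60 A × 9600.0 s = 370600 C.
n(e⁻) = Q/F = 370600 / 96485 = 3.841 mol.
2 electrons are transferred per Cl₂ molecule, so n(Cl₂) = 3.841 / 2 = 1.920 mol.
V = nRT/P = (1.920 × 8.314 × 353) / (166 × 10³ Pa) = 0.0340 m³ = 34.0 L.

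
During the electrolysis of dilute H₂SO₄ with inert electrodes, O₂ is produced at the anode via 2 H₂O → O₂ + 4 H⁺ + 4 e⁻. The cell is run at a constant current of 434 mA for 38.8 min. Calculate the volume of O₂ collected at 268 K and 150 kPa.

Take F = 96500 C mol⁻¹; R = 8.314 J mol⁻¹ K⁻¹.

Q = I·t = 0.4340 A × 2328.0 s = 1010 C.
n(e⁻) = Q/F = 1010 / 96500 = 0.01047 mol.
4 electrons are transferred per O₂ molecule, so n(O₂) = 0.01047 / 4 = 0.002617 mol.
V = nRT/P = (0.002617 × 8.314 × 268) / (150 × 10³ Pa) = 3.89 × 10⁻⁵ m³ = 0.0389 L.

0.0389 L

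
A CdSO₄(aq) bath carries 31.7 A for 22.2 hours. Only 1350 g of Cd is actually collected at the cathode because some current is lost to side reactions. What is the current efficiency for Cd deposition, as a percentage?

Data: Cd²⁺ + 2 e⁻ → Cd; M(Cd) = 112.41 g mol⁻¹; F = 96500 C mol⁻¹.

Q = I·t = 31.70 × 79920 = 2533000 C; n(e⁻) = 2533000/96500 = 26.25 mol.
Theoretical n(Cd) = n(e⁻)/2 = 13.13 mol, i.e. m_theo = 13.13 × 112.41 = 1476 g.
Efficiency = m_actual / m_theo = 1350 / 1476 = 91.5 %.

91.5 %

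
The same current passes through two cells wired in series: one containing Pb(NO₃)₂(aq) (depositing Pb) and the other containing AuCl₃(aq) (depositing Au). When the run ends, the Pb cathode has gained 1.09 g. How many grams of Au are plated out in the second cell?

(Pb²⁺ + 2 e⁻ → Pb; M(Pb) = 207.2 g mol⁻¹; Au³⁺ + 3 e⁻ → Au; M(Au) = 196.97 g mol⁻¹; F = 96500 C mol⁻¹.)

0.691 g

n(Pb) = 1.09 / 207.2 = 0.005261 mol.
Since Pb²⁺ + 2 e⁻ → Pb, n(e⁻) passed = 2 × 0.005261 = 0.01052 mol.
Cells in series carry the same charge, so the same 0.01052 mol of electrons passes through cell 2.
Au³⁺ + 3 e⁻ → Au, so n(Au) = 0.01052 / 3 = 0.003507 mol.
m(Au) = 0.003507 × 196.97 = 0.691 g.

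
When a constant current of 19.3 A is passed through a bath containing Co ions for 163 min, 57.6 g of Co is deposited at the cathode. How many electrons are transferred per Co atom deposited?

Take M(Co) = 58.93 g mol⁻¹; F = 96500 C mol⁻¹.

2

Q = I·t = 19.30 A × 9780.0 s = 188800 C, so n(e⁻) = 188800/96500 = 1.956 mol.
n(Co) deposited = 57.6 / 58.93 = 0.9774 mol.
Electrons per atom = n(e⁻)/n(Co) = 1.956 / 0.9774 = 2.00 ≈ 2, so the ion is Co²⁺.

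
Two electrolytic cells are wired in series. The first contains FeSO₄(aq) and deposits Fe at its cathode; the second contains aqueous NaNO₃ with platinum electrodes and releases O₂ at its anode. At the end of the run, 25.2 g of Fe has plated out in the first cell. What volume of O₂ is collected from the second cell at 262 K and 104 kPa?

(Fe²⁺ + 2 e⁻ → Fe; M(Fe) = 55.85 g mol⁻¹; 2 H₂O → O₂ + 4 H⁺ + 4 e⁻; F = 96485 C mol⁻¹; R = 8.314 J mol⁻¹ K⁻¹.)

n(Fe) = 25.2 / 55.85 = 0.4512 mol, so n(e⁻) = 2 × 0.4512 = 0.9024 mol.
The cells are in series, so the same 0.9024 mol of electrons passes through the second cell.
2 H₂O → O₂ + 4 H⁺ + 4 e⁻ — 4 mol e⁻ per mol O₂, so n(O₂) = 0.9024/4 = 0.2256 mol.
V = nRT/P = (0.2256 × 8.314 × 262) / (104 × 10³) = 0.00473 m³ = 4.73 L.

4.73 L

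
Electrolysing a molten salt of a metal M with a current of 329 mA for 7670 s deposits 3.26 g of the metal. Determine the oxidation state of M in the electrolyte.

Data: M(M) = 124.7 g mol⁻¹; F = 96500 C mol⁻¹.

+1

Q = I·t = 0.3290 A × 7670.0 s = 2523 C, so n(e⁻) = 2523/96500 = 0.02615 mol.
n(M) deposited = 3.26 / 124.7 = 0.02614 mol.
Electrons per atom = n(e⁻)/n(M) = 0.02615 / 0.02614 = 1.00 ≈ 1, so the ion is M⁺.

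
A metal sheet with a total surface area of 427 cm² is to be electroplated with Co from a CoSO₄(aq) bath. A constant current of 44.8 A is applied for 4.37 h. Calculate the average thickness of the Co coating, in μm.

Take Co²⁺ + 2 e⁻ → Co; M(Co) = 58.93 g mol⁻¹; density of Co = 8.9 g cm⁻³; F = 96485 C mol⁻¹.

Q = I·t = 44.80 × 15732 = 704800 C; n(e⁻) = 7.305 mol.
n(Co) = n(e⁻)/2 = 3.652 mol, so m = 3.652 × 58.93 = 215.2 g.
Volume = m/ρ = 215.2 / 8.9 = 24.18 cm³.
Thickness = V/A = 24.18 / 427 = 0.0566 cm = 566 μm.

566 μm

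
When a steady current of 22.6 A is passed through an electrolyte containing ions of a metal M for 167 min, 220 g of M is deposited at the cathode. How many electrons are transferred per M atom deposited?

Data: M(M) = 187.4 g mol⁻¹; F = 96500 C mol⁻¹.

Q = I·t = 22.60 A × 10020 s = 226500 C, so n(e⁻) = 226500/96500 = 2.347 mol.
n(M) deposited = 220 / 187.4 = 1.174 mol.
Electrons per atom = n(e⁻)/n(M) = 2.347 / 1.174 = 2.00 ≈ 2, so the ion is M²⁺.

2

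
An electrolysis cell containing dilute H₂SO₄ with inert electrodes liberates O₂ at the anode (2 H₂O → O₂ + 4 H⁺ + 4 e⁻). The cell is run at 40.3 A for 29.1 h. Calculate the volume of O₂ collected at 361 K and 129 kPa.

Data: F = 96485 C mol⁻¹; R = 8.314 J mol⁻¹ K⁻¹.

255 L

Q = I·t = 40.30 A × 104760 s = 4222000 C.
n(e⁻) = Q/F = 4222000 / 96485 = 43.76 mol.
4 electrons are transferred per O₂ molecule, so n(O₂) = 43.76 / 4 = 10.94 mol.
V = nRT/P = (10.94 × 8.314 × 361) / (129 × 10³ Pa) = 0.255 m³ = 255 L.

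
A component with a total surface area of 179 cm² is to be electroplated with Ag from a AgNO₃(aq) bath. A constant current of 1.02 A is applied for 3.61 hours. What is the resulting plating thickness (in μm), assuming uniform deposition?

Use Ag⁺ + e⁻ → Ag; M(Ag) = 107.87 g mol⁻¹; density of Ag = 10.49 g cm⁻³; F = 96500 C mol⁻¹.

78.9 μm

Q = I·t = 1.020 × 12996 = 13260 C; n(e⁻) = 0.1374 mol.
n(Ag) = n(e⁻)/1 = 0.1374 mol, so m = 0.1374 × 107.87 = 14.82 g.
Volume = m/ρ = 14.82 / 10.49 = 1.413 cm³.
Thickness = V/A = 1.413 / 179 = 0.00789 cm = 78.9 μm.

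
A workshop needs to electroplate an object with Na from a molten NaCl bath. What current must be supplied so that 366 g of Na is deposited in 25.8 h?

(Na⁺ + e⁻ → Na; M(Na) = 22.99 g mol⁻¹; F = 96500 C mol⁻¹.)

n(Na) = 366 / 22.99 = 15.92 mol.
n(e⁻) = 1 × 15.92 = 15.92 mol.
Q = n(e⁻)·F = 15.92 × 96500 = 1536000 C.
I = Q/t = 1536000 / 92880 s = 16.5 A.

16.5 A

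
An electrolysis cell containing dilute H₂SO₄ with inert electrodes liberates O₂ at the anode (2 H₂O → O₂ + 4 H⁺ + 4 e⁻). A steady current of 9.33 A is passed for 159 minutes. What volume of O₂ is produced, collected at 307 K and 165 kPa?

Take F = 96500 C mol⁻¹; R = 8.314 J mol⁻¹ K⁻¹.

Q = I·t = 9.330 A × 9540.0 s = 89010 C.
n(e⁻) = Q/F = 89010 / 96500 = 0.9224 mol.
4 electrons are transferred per O₂ molecule, so n(O₂) = 0.9224 / 4 = 0.2306 mol.
V = nRT/P = (0.2306 × 8.314 × 307) / (165 × 10³ Pa) = 0.00357 m³ = 3.57 L.

3.57 L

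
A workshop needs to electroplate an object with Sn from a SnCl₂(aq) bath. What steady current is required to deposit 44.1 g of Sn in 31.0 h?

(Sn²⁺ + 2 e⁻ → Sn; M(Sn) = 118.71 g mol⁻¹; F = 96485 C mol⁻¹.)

n(Sn) = 44.1 / 118.71 = 0.3715 mol.
n(e⁻) = 2 × 0.3715 = 0.7430 mol.
Q = n(e⁻)·F = 0.7430 × 96485 = 71690 C.
I = Q/t = 71690 / 111600 s = 0.642 A.

0.642 A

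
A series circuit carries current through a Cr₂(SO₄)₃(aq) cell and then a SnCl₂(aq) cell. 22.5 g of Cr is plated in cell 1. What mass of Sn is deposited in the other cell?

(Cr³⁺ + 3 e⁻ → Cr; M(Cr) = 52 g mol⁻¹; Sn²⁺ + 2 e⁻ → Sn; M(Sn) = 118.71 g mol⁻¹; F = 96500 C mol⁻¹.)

77.0 g

n(Cr) = 22.5 / 52 = 0.4327 mol.
Since Cr³⁺ + 3 e⁻ → Cr, n(e⁻) passed = 3 × 0.4327 = 1.298 mol.
Cells in series carry the same charge, so the same 1.298 mol of electrons passes through cell 2.
Sn²⁺ + 2 e⁻ → Sn, so n(Sn) = 1.298 / 2 = 0.6490 mol.
m(Sn) = 0.6490 × 118.71 = 77.0 g.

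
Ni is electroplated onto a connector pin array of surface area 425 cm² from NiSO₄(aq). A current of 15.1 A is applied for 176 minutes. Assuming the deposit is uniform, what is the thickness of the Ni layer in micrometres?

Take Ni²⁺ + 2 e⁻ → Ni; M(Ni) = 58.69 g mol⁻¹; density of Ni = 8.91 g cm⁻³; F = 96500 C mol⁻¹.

128 μm

Q = I·t = 15.10 × 10560 = 159500 C; n(e⁻) = 1.652 mol.
n(Ni) = n(e⁻)/2 = 0.8262 mol, so m = 0.8262 × 58.69 = 48.49 g.
Volume = m/ρ = 48.49 / 8.91 = 5.442 cm³.
Thickness = V/A = 5.442 / 425 = 0.0128 cm = 128 μm.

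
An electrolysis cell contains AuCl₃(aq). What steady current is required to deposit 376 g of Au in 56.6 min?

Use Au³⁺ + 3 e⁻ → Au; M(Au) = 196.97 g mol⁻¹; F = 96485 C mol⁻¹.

n(Au) = 376 / 196.97 = 1.909 mol.
n(e⁻) = 3 × 1.909 = 5.727 mol.
Q = n(e⁻)·F = 5.727 × 96485 = 552500 C.
I = Q/t = 552500 / 3396.0 s = 163 A.

163 A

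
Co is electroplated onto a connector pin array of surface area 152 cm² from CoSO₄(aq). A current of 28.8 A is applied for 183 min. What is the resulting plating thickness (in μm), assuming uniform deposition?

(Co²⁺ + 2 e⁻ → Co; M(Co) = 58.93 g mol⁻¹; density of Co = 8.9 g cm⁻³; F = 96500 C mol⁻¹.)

Q = I·t = 28.80 × 10980 = 316200 C; n(e⁻) = 3.277 mol.
n(Co) = n(e⁻)/2 = 1.638 mol, so m = 1.638 × 58.93 = 96.55 g.
Volume = m/ρ = 96.55 / 8.9 = 10.85 cm³.
Thickness = V/A = 10.85 / 152 = 0.0714 cm = 714 μm.

714 μm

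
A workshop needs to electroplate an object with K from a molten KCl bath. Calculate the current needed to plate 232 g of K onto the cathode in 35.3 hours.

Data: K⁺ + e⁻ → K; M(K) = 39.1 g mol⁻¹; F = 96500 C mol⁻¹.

4.51 A

n(K) = 232 / 39.1 = 5.934 mol.
n(e⁻) = 1 × 5.934 = 5.934 mol.
Q = n(e⁻)·F = 5.934 × 96500 = 572600 C.
I = Q/t = 572600 / 127080 s = 4.51 A.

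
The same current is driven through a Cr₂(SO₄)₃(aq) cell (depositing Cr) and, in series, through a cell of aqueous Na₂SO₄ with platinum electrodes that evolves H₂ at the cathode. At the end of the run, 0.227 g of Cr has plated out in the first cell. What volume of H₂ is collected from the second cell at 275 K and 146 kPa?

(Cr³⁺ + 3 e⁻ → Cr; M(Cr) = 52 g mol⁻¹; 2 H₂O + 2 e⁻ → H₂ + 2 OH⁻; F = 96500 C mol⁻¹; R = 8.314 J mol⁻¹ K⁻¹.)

n(Cr) = 0.227 / 52 = 0.004365 mol, so n(e⁻) = 3 × 0.004365 = 0.01310 mol.
The cells are in series, so the same 0.01310 mol of electrons passes through the second cell.
2 H₂O + 2 e⁻ → H₂ + 2 OH⁻ — 2 mol e⁻ per mol H₂, so n(H₂) = 0.01310/2 = 0.006548 mol.
V = nRT/P = (0.006548 × 8.314 × 275) / (146 × 10³) = 1.03 × 10⁻⁴ m³ = 0.103 L.

0.103 L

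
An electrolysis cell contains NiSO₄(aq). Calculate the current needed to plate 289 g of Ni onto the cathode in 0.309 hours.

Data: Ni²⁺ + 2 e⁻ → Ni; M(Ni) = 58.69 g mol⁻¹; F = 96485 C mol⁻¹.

854 A

n(Ni) = 289 / 58.69 = 4.924 mol.
n(e⁻) = 2 × 4.924 = 9.848 mol.
Q = n(e⁻)·F = 9.848 × 96485 = 950200 C.
I = Q/t = 950200 / 1112.4 s = 854 A.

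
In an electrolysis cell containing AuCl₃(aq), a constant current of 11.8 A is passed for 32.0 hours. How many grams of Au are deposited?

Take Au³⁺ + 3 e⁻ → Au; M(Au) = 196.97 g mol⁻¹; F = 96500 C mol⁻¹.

Q = I·t = 11.80 A × 115200 s = 1359000 C.
n(e⁻) = Q/F = 1359000 / 96500 = 14.09 mol.
Au³⁺ + 3 e⁻ → Au, so n(Au) = n(e⁻)/3 = 4.696 mol.
m = n·M = 4.696 × 196.97 = 925 g.

925 g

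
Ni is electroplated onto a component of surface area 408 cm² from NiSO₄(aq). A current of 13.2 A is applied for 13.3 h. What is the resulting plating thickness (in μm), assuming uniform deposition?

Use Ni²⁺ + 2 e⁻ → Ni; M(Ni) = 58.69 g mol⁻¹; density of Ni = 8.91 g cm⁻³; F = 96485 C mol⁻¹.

Q = I·t = 13.20 × 47880 = 632000 C; n(e⁻) = 6.550 mol.
n(Ni) = n(e⁻)/2 = 3.275 mol, so m = 3.275 × 58.69 = 192.2 g.
Volume = m/ρ = 192.2 / 8.91 = 21.57 cm³.
Thickness = V/A = 21.57 / 408 = 0.0529 cm = 529 μm.

529 μm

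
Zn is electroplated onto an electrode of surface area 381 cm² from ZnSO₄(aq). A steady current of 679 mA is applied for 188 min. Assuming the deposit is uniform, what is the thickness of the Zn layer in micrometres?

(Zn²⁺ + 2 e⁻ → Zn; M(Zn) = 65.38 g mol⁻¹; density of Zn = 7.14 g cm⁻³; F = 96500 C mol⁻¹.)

9.54 μm

Q = I·t = 0.6790 × 11280 = 7659 C; n(e⁻) = 0.07937 mol.
n(Zn) = n(e⁻)/2 = 0.03968 mol, so m = 0.03968 × 65.38 = 2.595 g.
Volume = m/ρ = 2.595 / 7.14 = 0.3634 cm³.
Thickness = V/A = 0.3634 / 381 = 9.54 × 10⁻⁴ cm = 9.54 μm.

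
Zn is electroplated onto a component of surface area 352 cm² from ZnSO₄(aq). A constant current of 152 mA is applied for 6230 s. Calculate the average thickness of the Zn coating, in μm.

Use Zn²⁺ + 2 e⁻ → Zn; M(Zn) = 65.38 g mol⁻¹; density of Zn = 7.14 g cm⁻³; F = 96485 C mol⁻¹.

1.28 μm

Q = I·t = 0.1520 × 6230.0 = 947.0 C; n(e⁻) = 0.009815 mol.
n(Zn) = n(e⁻)/2 = 0.004907 mol, so m = 0.004907 × 65.38 = 0.3208 g.
Volume = m/ρ = 0.3208 / 7.14 = 0.04494 cm³.
Thickness = V/A = 0.04494 / 352 = 1.28 × 10⁻⁴ cm = 1.28 μm.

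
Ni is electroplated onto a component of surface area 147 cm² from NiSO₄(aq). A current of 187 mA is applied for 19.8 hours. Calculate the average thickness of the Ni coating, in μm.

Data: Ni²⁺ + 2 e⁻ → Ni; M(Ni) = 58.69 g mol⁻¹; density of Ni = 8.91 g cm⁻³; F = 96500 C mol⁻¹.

Q = I·t = 0.1870 × 71280 = 13330 C; n(e⁻) = 0.1381 mol.
n(Ni) = n(e⁻)/2 = 0.06906 mol, so m = 0.06906 × 58.69 = 4.053 g.
Volume = m/ρ = 4.053 / 8.91 = 0.4549 cm³.
Thickness = V/A = 0.4549 / 147 = 0.00309 cm = 30.9 μm.

30.9 μm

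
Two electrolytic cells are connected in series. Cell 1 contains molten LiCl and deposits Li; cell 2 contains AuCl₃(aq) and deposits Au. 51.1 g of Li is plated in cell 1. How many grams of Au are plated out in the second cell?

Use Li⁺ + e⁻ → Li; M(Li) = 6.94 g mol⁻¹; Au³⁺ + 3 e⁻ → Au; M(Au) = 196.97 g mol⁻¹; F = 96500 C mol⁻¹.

n(Li) = 51.1 / 6.94 = 7.363 mol.
Since Li⁺ + e⁻ → Li, n(e⁻) passed = 1 × 7.363 = 7.363 mol.
Cells in series carry the same charge, so the same 7.363 mol of electrons passes through cell 2.
Au³⁺ + 3 e⁻ → Au, so n(Au) = 7.363 / 3 = 2.454 mol.
m(Au) = 2.454 × 196.97 = 483 g.

483 g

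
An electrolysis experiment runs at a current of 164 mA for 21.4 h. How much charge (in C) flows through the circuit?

12600 C

Q = I·t = 0.1640 A × 77040 s = 12600 C.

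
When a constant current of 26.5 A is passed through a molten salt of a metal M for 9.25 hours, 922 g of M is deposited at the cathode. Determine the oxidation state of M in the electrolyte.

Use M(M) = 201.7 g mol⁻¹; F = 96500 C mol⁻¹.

+2

Q = I·t = 26.50 A × 33300 s = 882400 C, so n(e⁻) = 882400/96500 = 9.145 mol.
n(M) deposited = 922 / 201.7 = 4.571 mol.
Electrons per atom = n(e⁻)/n(M) = 9.145 / 4.571 = 2.00 ≈ 2, so the ion is M²⁺.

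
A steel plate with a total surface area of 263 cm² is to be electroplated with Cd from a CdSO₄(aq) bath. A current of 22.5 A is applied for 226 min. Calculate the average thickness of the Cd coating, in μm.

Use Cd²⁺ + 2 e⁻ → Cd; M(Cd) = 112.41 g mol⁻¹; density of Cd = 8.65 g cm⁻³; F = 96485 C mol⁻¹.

781 μm

Q = I·t = 22.50 × 13560 = 305100 C; n(e⁻) = 3.162 mol.
n(Cd) = n(e⁻)/2 = 1.581 mol, so m = 1.581 × 112.41 = 177.7 g.
Volume = m/ρ = 177.7 / 8.65 = 20.55 cm³.
Thickness = V/A = 20.55 / 263 = 0.0781 cm = 781 μm.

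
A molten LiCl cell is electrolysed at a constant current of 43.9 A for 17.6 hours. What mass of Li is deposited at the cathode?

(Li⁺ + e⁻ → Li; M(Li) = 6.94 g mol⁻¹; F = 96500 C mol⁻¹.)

Q = I·t = 43.90 A × 63360 s = 2782000 C.
n(e⁻) = Q/F = 2782000 / 96500 = 28.82 mol.
Li⁺ + e⁻ → Li, so n(Li) = n(e⁻)/1 = 28.82 mol.
m = n·M = 28.82 × 6.94 = 200 g.

200 g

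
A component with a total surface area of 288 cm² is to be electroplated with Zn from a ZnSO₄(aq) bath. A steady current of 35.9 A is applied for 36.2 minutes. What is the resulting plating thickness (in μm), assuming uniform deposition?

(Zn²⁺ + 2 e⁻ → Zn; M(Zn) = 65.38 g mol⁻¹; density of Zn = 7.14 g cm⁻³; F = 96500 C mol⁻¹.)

128 μm

Q = I·t = 35.90 × 2172.0 = 77970 C; n(e⁻) = 0.8080 mol.
n(Zn) = n(e⁻)/2 = 0.4040 mol, so m = 0.4040 × 65.38 = 26.41 g.
Volume = m/ρ = 26.41 / 7.14 = 3.700 cm³.
Thickness = V/A = 3.700 / 288 = 0.0128 cm = 128 μm.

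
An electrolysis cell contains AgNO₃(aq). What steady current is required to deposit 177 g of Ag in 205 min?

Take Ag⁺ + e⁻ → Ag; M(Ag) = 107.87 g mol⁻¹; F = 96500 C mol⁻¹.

12.9 A

n(Ag) = 177 / 107.87 = 1.641 mol.
n(e⁻) = 1 × 1.641 = 1.641 mol.
Q = n(e⁻)·F = 1.641 × 96500 = 158300 C.
I = Q/t = 158300 / 12300 s = 12.9 A.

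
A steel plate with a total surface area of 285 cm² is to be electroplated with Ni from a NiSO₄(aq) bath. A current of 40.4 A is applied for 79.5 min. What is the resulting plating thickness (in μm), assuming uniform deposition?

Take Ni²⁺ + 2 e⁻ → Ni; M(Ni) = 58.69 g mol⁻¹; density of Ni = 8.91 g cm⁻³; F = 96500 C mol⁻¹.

231 μm

Q = I·t = 40.40 × 4770.0 = 192700 C; n(e⁻) = 1.997 mol.
n(Ni) = n(e⁻)/2 = 0.9985 mol, so m = 0.9985 × 58.69 = 58.60 g.
Volume = m/ρ = 58.60 / 8.91 = 6.577 cm³.
Thickness = V/A = 6.577 / 285 = 0.0231 cm = 231 μm.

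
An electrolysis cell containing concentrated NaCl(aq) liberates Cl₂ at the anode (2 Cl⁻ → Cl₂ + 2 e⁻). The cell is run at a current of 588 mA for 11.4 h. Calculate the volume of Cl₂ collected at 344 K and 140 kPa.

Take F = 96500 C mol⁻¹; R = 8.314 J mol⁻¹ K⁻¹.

Q = I·t = 0.5880 A × 41040 s = 24130 C.
n(e⁻) = Q/F = 24130 / 96500 = 0.2501 mol.
2 electrons are transferred per Cl₂ molecule, so n(Cl₂) = 0.2501 / 2 = 0.1250 mol.
V = nRT/P = (0.1250 × 8.314 × 344) / (140 × 10³ Pa) = 0.00255 m³ = 2.55 L.

2.55 L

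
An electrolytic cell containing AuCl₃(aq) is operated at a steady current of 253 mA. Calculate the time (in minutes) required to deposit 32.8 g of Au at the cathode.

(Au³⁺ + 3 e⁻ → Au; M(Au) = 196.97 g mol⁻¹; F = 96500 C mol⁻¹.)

n(Au) = m/M = 32.8 / 196.97 = 0.1665 mol.
Each Au atom requires 3 electrons, so n(e⁻) = 3 × 0.1665 = 0.4996 mol.
Q = n(e⁻)·F = 0.4996 × 96500 = 48210 C.
t = Q/I = 48210 / 0.2530 A = 190500 s = 3180 min.

3180 min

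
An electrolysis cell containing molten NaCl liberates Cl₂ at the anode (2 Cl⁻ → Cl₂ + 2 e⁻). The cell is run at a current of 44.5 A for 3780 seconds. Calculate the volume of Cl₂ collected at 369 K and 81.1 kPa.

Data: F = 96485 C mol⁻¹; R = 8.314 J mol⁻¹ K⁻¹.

33.0 L

Q = I·t = 44.50 A × 3780.0 s = 168200 C.
n(e⁻) = Q/F = 168200 / 96485 = 1.743 mol.
2 electrons are transferred per Cl₂ molecule, so n(Cl₂) = 1.743 / 2 = 0.8717 mol.
V = nRT/P = (0.8717 × 8.314 × 369) / (81.1 × 10³ Pa) = 0.0330 m³ = 33.0 L.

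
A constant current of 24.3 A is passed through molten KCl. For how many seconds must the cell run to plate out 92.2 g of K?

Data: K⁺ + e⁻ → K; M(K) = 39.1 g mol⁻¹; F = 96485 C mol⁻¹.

9360 s

n(K) = m/M = 92.2 / 39.1 = 2.358 mol.
Each K atom requires 1 electron, so n(e⁻) = 1 × 2.358 = 2.358 mol.
Q = n(e⁻)·F = 2.358 × 96485 = 227500 C.
t = Q/I = 227500 / 24.30 A = 9363 s.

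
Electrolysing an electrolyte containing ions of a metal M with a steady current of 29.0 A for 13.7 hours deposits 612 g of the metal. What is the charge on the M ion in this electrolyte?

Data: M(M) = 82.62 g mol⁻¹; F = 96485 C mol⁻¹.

+2

Q = I·t = 29.00 A × 49320 s = 1430000 C, so n(e⁻) = 1430000/96485 = 14.82 mol.
n(M) deposited = 612 / 82.62 = 7.407 mol.
Electrons per atom = n(e⁻)/n(M) = 14.82 / 7.407 = 2.00 ≈ 2, so the ion is M²⁺.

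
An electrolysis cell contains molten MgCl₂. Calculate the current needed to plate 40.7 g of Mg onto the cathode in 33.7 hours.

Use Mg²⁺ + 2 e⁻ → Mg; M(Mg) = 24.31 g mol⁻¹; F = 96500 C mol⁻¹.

2.66 A

n(Mg) = 40.7 / 24.31 = 1.674 mol.
n(e⁻) = 2 × 1.674 = 3.348 mol.
Q = n(e⁻)·F = 3.348 × 96500 = 323100 C.
I = Q/t = 323100 / 121320 s = 2.66 A.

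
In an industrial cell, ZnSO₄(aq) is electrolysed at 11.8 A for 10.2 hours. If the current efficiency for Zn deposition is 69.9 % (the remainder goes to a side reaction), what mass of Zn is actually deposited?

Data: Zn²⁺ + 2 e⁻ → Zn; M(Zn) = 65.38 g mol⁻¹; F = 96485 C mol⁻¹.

103 g

Q = I·t = 11.80 × 36720 = 433300 C.
n(e⁻) = 433300/96485 = 4.491 mol; theoretically n(Zn) = 4.491/2 = 2.245 mol, m_theo = 146.8 g.
At 69.9 % efficiency, m_actual = 0.699 × 146.8 = 103 g.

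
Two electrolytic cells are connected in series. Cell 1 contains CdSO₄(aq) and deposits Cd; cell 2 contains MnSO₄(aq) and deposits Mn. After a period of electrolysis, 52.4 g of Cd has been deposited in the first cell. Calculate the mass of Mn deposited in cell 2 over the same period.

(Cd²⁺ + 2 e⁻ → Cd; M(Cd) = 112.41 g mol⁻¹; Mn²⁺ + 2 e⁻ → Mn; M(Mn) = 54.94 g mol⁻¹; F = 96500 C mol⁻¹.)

n(Cd) = 52.4 / 112.41 = 0.4662 mol.
Since Cd²⁺ + 2 e⁻ → Cd, n(e⁻) passed = 2 × 0.4662 = 0.9323 mol.
Cells in series carry the same charge, so the same 0.9323 mol of electrons passes through cell 2.
Mn²⁺ + 2 e⁻ → Mn, so n(Mn) = 0.9323 / 2 = 0.4662 mol.
m(Mn) = 0.4662 × 54.94 = 25.6 g.

25.6 g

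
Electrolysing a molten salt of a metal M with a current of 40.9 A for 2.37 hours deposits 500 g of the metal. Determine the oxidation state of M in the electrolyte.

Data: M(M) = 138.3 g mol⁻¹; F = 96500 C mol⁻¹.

Q = I·t = 40.90 A × 8532.0 s = 349000 C, so n(e⁻) = 349000/96500 = 3.616 mol.
n(M) deposited = 500 / 138.3 = 3.615 mol.
Electrons per atom = n(e⁻)/n(M) = 3.616 / 3.615 = 1.00 ≈ 1, so the ion is M⁺.

+1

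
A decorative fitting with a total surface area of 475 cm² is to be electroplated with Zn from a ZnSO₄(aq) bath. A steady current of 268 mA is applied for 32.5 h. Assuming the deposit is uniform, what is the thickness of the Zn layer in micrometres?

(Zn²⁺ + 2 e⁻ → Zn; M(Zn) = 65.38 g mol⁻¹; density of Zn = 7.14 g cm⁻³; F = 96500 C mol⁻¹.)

31.3 μm

Q = I·t = 0.2680 × 117000 = 31360 C; n(e⁻) = 0.3249 mol.
n(Zn) = n(e⁻)/2 = 0.1625 mol, so m = 0.1625 × 65.38 = 10.62 g.
Volume = m/ρ = 10.62 / 7.14 = 1.488 cm³.
Thickness = V/A = 1.488 / 475 = 0.00313 cm = 31.3 μm.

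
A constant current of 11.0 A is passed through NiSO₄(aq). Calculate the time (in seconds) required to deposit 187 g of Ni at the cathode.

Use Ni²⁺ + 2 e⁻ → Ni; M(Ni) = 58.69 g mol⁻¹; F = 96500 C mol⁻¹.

55900 s

n(Ni) = m/M = 187 / 58.69 = 3.186 mol.
Each Ni atom requires 2 electrons, so n(e⁻) = 2 × 3.186 = 6.372 mol.
Q = n(e⁻)·F = 6.372 × 96500 = 614900 C.
t = Q/I = 614900 / 11.00 A = 55900 s.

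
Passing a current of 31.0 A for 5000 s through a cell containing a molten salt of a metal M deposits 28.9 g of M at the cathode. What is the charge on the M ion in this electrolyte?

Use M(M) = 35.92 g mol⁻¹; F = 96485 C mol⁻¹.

+2

Q = I·t = 31.00 A × 5000.0 s = 155000 C, so n(e⁻) = 155000/96485 = 1.606 mol.
n(M) deposited = 28.9 / 35.92 = 0.8046 mol.
Electrons per atom = n(e⁻)/n(M) = 1.606 / 0.8046 = 2.00 ≈ 2, so the ion is M²⁺.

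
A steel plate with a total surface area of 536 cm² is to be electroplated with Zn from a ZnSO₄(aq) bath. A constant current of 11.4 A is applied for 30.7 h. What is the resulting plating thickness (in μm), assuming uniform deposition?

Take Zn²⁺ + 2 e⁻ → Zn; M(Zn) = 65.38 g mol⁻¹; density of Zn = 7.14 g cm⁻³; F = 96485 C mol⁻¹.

1120 μm

Q = I·t = 11.40 × 110520 = 1260000 C; n(e⁻) = 13.06 mol.
n(Zn) = n(e⁻)/2 = 6.529 mol, so m = 6.529 × 65.38 = 426.9 g.
Volume = m/ρ = 426.9 / 7.14 = 59.79 cm³.
Thickness = V/A = 59.79 / 536 = 0.112 cm = 1120 μm.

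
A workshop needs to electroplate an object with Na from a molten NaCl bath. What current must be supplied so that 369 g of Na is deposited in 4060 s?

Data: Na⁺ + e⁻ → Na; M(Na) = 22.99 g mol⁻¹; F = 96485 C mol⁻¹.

n(Na) = 369 / 22.99 = 16.05 mol.
n(e⁻) = 1 × 16.05 = 16.05 mol.
Q = n(e⁻)·F = 16.05 × 96485 = 1549000 C.
I = Q/t = 1549000 / 4060.0 s = 381 A.

381 A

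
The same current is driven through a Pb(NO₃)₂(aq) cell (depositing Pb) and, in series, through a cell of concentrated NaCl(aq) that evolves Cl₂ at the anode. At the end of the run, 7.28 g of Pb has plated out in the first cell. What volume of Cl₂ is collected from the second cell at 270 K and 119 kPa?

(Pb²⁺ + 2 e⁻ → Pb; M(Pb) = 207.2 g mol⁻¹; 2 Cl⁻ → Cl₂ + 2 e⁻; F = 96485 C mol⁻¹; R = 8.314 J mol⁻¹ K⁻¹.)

0.663 L

n(Pb) = 7.28 / 207.2 = 0.03514 mol, so n(e⁻) = 2 × 0.03514 = 0.07027 mol.
The cells are in series, so the same 0.07027 mol of electrons passes through the second cell.
2 Cl⁻ → Cl₂ + 2 e⁻ — 2 mol e⁻ per mol Cl₂, so n(Cl₂) = 0.07027/2 = 0.03514 mol.
V = nRT/P = (0.03514 × 8.314 × 270) / (119 × 10³) = 6.63 × 10⁻⁴ m³ = 0.663 L.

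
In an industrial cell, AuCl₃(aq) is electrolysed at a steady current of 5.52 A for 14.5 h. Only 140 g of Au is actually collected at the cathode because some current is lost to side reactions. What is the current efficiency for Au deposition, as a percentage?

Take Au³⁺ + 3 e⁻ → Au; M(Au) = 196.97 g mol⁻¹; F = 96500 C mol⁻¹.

Q = I·t = 5.520 × 52200 = 288100 C; n(e⁻) = 288100/96500 = 2.986 mol.
Theoretical n(Au) = n(e⁻)/3 = 0.9953 mol, i.e. m_theo = 0.9953 × 196.97 = 196.0 g.
Efficiency = m_actual / m_theo = 140 / 196.0 = 71.4 %.

71.4 %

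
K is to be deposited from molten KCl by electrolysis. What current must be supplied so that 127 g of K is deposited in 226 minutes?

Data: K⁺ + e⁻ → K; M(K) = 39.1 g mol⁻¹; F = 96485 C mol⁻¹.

n(K) = 127 / 39.1 = 3.248 mol.
n(e⁻) = 1 × 3.248 = 3.248 mol.
Q = n(e⁻)·F = 3.248 × 96485 = 313400 C.
I = Q/t = 313400 / 13560 s = 23.1 A.

23.1 A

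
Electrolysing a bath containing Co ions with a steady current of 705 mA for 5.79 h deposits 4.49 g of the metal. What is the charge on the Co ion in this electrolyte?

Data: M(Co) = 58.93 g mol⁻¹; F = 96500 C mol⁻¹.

Q = I·t = 0.7050 A × 20844 s = 14700 C, so n(e⁻) = 14700/96500 = 0.1523 mol.
n(Co) deposited = 4.49 / 58.93 = 0.07619 mol.
Electrons per atom = n(e⁻)/n(Co) = 0.1523 / 0.07619 = 2.00 ≈ 2, so the ion is Co²⁺.

+2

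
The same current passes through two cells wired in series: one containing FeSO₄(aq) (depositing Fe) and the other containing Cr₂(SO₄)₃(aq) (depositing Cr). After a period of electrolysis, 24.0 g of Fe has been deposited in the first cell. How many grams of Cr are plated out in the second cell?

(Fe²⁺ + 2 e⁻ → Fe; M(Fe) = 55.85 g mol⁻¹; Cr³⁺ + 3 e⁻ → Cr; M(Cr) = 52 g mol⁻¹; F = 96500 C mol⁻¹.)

n(Fe) = 24.0 / 55.85 = 0.4297 mol.
Since Fe²⁺ + 2 e⁻ → Fe, n(e⁻) passed = 2 × 0.4297 = 0.8594 mol.
Cells in series carry the same charge, so the same 0.8594 mol of electrons passes through cell 2.
Cr³⁺ + 3 e⁻ → Cr, so n(Cr) = 0.8594 / 3 = 0.2865 mol.
m(Cr) = 0.2865 × 52 = 14.9 g.

14.9 g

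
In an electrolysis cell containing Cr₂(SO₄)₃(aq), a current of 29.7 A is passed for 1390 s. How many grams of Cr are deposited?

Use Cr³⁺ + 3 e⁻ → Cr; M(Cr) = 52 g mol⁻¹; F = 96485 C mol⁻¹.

Q = I·t = 29.70 A × 1390.0 s = 41280 C.
n(e⁻) = Q/F = 41280 / 96485 = 0.4279 mol.
Cr³⁺ + 3 e⁻ → Cr, so n(Cr) = n(e⁻)/3 = 0.1426 mol.
m = n·M = 0.1426 × 52 = 7.42 g.

7.42 g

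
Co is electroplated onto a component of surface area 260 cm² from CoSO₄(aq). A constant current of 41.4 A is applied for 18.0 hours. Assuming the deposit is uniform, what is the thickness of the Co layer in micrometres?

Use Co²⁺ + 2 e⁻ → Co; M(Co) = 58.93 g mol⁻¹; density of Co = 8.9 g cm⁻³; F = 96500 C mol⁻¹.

3540 μm

Q = I·t = 41.40 × 64800 = 2683000 C; n(e⁻) = 27.80 mol.
n(Co) = n(e⁻)/2 = 13.90 mol, so m = 13.90 × 58.93 = 819.1 g.
Volume = m/ρ = 819.1 / 8.9 = 92.04 cm³.
Thickness = V/A = 92.04 / 260 = 0.354 cm = 3540 μm.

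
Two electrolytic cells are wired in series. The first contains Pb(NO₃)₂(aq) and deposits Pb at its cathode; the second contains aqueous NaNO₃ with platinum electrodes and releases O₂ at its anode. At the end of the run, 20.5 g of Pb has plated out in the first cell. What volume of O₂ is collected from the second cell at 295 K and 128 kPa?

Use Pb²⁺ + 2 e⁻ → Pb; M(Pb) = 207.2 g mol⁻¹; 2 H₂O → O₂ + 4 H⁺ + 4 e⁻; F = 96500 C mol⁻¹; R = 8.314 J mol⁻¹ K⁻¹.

n(Pb) = 20.5 / 207.2 = 0.09894 mol, so n(e⁻) = 2 × 0.09894 = 0.1979 mol.
The cells are in series, so the same 0.1979 mol of electrons passes through the second cell.
2 H₂O → O₂ + 4 H⁺ + 4 e⁻ — 4 mol e⁻ per mol O₂, so n(O₂) = 0.1979/4 = 0.04947 mol.
V = nRT/P = (0.04947 × 8.314 × 295) / (128 × 10³) = 9.48 × 10⁻⁴ m³ = 0.948 L.

0.948 L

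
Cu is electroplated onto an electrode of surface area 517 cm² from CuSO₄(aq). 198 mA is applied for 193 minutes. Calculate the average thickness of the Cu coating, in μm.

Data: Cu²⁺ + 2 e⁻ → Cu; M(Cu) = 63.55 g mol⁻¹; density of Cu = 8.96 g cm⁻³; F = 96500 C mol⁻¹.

1.63 μm

Q = I·t = 0.1980 × 11580 = 2293 C; n(e⁻) = 0.02376 mol.
n(Cu) = n(e⁻)/2 = 0.01188 mol, so m = 0.01188 × 63.55 = 0.7550 g.
Volume = m/ρ = 0.7550 / 8.96 = 0.08426 cm³.
Thickness = V/A = 0.08426 / 517 = 1.63 × 10⁻⁴ cm = 1.63 μm.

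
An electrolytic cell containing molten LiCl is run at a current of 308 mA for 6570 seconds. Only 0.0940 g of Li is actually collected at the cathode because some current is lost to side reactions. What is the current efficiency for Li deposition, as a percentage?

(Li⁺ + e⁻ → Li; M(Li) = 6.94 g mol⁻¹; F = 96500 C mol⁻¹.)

Q = I·t = 0.3080 × 6570.0 = 2024 C; n(e⁻) = 2024/96500 = 0.02097 mol.
Theoretical n(Li) = n(e⁻)/1 = 0.02097 mol, i.e. m_theo = 0.02097 × 6.94 = 0.1455 g.
Efficiency = m_actual / m_theo = 0.0940 / 0.1455 = 64.6 %.

64.6 %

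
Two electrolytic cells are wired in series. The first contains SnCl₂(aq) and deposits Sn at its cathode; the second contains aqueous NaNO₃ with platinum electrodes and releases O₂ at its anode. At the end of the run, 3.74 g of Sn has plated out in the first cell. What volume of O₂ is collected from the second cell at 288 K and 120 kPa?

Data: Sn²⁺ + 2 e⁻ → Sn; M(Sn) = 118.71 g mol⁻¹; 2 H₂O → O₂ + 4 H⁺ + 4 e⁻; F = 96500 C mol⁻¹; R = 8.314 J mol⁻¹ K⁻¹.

0.314 L

n(Sn) = 3.74 / 118.71 = 0.03151 mol, so n(e⁻) = 2 × 0.03151 = 0.06301 mol.
The cells are in series, so the same 0.06301 mol of electrons passes through the second cell.
2 H₂O → O₂ + 4 H⁺ + 4 e⁻ — 4 mol e⁻ per mol O₂, so n(O₂) = 0.06301/4 = 0.01575 mol.
V = nRT/P = (0.01575 × 8.314 × 288) / (120 × 10³) = 3.14 × 10⁻⁴ m³ = 0.314 L.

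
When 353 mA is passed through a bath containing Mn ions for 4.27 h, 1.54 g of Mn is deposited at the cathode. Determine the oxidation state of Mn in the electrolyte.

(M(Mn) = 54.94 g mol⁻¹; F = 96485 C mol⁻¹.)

+2

Q = I·t = 0.3530 A × 15372 s = 5426 C, so n(e⁻) = 5426/96485 = 0.05624 mol.
n(Mn) deposited = 1.54 / 54.94 = 0.02803 mol.
Electrons per atom = n(e⁻)/n(Mn) = 0.05624 / 0.02803 = 2.01 ≈ 2, so the ion is Mn²⁺.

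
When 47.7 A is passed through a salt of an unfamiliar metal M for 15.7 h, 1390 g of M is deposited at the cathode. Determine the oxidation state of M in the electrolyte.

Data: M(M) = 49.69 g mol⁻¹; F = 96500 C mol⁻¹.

Q = I·t = 47.70 A × 56520 s = 2696000 C, so n(e⁻) = 2696000/96500 = 27.94 mol.
n(M) deposited = 1390 / 49.69 = 27.97 mol.
Electrons per atom = n(e⁻)/n(M) = 27.94 / 27.97 = 0.999 ≈ 1, so the ion is M⁺.

+1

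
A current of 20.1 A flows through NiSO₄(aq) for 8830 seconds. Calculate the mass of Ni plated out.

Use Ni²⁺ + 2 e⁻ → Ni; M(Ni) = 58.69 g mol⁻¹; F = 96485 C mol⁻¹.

Q = I·t = 20.10 A × 8830.0 s = 177500 C.
n(e⁻) = Q/F = 177500 / 96485 = 1.839 mol.
Ni²⁺ + 2 e⁻ → Ni, so n(Ni) = n(e⁻)/2 = 0.9197 mol.
m = n·M = 0.9197 × 58.69 = 54.0 g.

54.0 g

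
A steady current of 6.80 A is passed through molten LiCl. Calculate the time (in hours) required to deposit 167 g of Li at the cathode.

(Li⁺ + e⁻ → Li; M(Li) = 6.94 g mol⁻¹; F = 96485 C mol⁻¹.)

94.8 h

n(Li) = m/M = 167 / 6.94 = 24.06 mol.
Each Li atom requires 1 electron, so n(e⁻) = 1 × 24.06 = 24.06 mol.
Q = n(e⁻)·F = 24.06 × 96485 = 2322000 C.
t = Q/I = 2322000 / 6.800 A = 341400 s = 94.8 h.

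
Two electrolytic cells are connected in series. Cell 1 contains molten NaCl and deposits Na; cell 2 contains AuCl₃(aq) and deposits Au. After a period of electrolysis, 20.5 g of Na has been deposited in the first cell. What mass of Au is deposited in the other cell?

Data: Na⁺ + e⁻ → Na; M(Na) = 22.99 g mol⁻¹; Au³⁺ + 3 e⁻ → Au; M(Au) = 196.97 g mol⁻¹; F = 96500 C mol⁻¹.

58.5 g

n(Na) = 20.5 / 22.99 = 0.8917 mol.
Since Na⁺ + e⁻ → Na, n(e⁻) passed = 1 × 0.8917 = 0.8917 mol.
Cells in series carry the same charge, so the same 0.8917 mol of electrons passes through cell 2.
Au³⁺ + 3 e⁻ → Au, so n(Au) = 0.8917 / 3 = 0.2972 mol.
m(Au) = 0.2972 × 196.97 = 58.5 g.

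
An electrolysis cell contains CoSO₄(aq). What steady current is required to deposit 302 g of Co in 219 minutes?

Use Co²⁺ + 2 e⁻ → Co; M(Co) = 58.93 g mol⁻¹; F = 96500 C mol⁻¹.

75.3 A

n(Co) = 302 / 58.93 = 5.125 mol.
n(e⁻) = 2 × 5.125 = 10.25 mol.
Q = n(e⁻)·F = 10.25 × 96500 = 989100 C.
I = Q/t = 989100 / 13140 s = 75.3 A.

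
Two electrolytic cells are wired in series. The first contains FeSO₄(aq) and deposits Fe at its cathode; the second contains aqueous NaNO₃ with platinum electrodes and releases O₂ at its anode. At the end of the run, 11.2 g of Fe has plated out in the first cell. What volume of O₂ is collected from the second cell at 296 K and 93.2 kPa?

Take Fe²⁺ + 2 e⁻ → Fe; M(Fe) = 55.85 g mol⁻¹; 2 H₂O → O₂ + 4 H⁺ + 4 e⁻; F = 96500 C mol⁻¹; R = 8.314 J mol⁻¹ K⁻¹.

2.65 L

n(Fe) = 11.2 / 55.85 = 0.2005 mol, so n(e⁻) = 2 × 0.2005 = 0.4011 mol.
The cells are in series, so the same 0.4011 mol of electrons passes through the second cell.
2 H₂O → O₂ + 4 H⁺ + 4 e⁻ — 4 mol e⁻ per mol O₂, so n(O₂) = 0.4011/4 = 0.1003 mol.
V = nRT/P = (0.1003 × 8.314 × 296) / (93.2 × 10³) = 0.00265 m³ = 2.65 L.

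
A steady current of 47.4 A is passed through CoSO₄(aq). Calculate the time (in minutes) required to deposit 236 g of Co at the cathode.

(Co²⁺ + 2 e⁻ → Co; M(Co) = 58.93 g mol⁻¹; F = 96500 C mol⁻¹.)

272 min

n(Co) = m/M = 236 / 58.93 = 4.005 mol.
Each Co atom requires 2 electrons, so n(e⁻) = 2 × 4.005 = 8.010 mol.
Q = n(e⁻)·F = 8.010 × 96500 = 772900 C.
t = Q/I = 772900 / 47.40 A = 16310 s = 272 min.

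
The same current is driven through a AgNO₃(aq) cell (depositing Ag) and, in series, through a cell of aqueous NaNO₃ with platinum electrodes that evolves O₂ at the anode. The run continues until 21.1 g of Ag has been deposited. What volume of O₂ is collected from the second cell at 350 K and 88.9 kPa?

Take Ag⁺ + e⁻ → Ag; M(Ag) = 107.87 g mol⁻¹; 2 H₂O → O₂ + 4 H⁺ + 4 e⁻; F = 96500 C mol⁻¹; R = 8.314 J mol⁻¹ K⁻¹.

n(Ag) = 21.1 / 107.87 = 0.1956 mol, so n(e⁻) = 1 × 0.1956 = 0.1956 mol.
The cells are in series, so the same 0.1956 mol of electrons passes through the second cell.
2 H₂O → O₂ + 4 H⁺ + 4 e⁻ — 4 mol e⁻ per mol O₂, so n(O₂) = 0.1956/4 = 0.04890 mol.
V = nRT/P = (0.04890 × 8.314 × 350) / (88.9 × 10³) = 0.00160 m³ = 1.60 L.

1.60 L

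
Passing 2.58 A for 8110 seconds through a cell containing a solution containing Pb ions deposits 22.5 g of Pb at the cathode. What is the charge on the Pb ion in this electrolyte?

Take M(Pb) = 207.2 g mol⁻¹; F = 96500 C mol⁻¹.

+2

Q = I·t = 2.580 A × 8110.0 s = 20920 C, so n(e⁻) = 20920/96500 = 0.2168 mol.
n(Pb) deposited = 22.5 / 207.2 = 0.1086 mol.
Electrons per atom = n(e⁻)/n(Pb) = 0.2168 / 0.1086 = 2.00 ≈ 2, so the ion is Pb²⁺.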